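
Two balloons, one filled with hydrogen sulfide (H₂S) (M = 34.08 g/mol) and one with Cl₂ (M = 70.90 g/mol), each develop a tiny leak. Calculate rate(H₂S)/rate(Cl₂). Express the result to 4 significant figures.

1.442

Graham's law gives rate_H₂S/rate_Cl₂ = √(M_Cl₂/M_H₂S) = √(70.90/34.08) = √2.080 = 1.442.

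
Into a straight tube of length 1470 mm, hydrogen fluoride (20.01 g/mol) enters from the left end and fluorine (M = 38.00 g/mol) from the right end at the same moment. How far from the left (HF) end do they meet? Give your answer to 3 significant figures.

In equal time, each gas travels a distance ∝ its rate ∝ 1/√M, so d_HF/d_F₂ = √(M_F₂/M_HF) = √(38.00/20.01) = 1.378.
With d_HF + d_F₂ = 1470 mm, d_F₂ = 1470/(1 + 1.378) = 618.2 mm.
d_HF = 1470 − 618.2 = 852 mm.

852 mm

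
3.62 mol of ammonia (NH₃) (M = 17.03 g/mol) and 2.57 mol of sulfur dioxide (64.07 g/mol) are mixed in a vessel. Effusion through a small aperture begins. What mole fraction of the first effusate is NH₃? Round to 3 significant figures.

Rate_i ∝ x_i/√M_i (Graham's law weighted by mole fraction), so the effusate composition follows n_i/√M_i.
x_NH₃(eff) = (n_NH₃/√M_NH₃) / (n_NH₃/√M_NH₃ + n_SO₂/√M_SO₂)
= (3.62/√17.03) / (3.62/√17.03 + 2.57/√64.07) = 0.8772/(0.8772 + 0.3211) = 0.732.

0.732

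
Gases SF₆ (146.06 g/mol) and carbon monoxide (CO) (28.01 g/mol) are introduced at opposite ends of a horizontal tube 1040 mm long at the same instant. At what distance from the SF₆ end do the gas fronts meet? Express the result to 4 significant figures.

316.7 mm

The fronts meet when d_SF₆ + d_CO = L with d_SF₆/d_CO = √(M_CO/M_SF₆) (Graham's law). Here √(M_CO/M_SF₆) = √(28.01/146.06) = 0.4379.
With d_SF₆ + d_CO = 1040 mm, d_CO = 1040/(1 + 0.4379) = 723.3 mm.
d_SF₆ = 1040 − 723.3 = 316.7 mm.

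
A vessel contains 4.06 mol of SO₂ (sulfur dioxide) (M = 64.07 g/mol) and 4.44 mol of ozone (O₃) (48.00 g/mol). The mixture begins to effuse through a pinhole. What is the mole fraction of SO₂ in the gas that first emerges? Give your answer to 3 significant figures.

The effusion rate of species i is ∝ p_i/√M_i ∝ n_i/√M_i.
So x_SO₂ in the escaping gas = (n_SO₂/√M_SO₂) / Σ(n_i/√M_i)
= (4.06/√64.07) / (4.06/√64.07 + 4.44/√48.00) = 0.5072/(0.5072 + 0.6409) = 0.442.

0.442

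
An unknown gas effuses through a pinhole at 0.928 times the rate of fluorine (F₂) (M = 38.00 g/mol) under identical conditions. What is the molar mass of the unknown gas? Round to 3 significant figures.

44.1 g/mol

From Graham's law, rate_X/rate_F₂ = √(M_F₂/M_X).
0.928 = √(38.00/M_X)
M_X = 38.00 / 0.928² = 38.00 / 0.8612 = 44.1 g/mol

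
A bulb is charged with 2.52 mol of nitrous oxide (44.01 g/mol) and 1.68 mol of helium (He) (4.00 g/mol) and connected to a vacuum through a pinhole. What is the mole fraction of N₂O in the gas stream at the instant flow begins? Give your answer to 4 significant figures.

Each component's effusion rate ∝ (its partial pressure)·(1/√M) ∝ n_i/√M_i.
So x_N₂O in the escaping gas = (n_N₂O/√M_N₂O) / Σ(n_i/√M_i)
= (2.52/√44.01) / (2.52/√44.01 + 1.68/√4.00) = 0.3799/(0.3799 + 0.8400) = 0.3114.

0.3114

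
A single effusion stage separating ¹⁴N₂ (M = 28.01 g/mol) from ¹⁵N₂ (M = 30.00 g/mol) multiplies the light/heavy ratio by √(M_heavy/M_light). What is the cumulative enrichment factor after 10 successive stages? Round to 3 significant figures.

1.41

The single-stage factor is √(M_heavy/M_light), so 10 stages give [√(30.00/28.01)]^10 = (30.00/28.01)^(10/2).
= 1.07105^5 = 1.41.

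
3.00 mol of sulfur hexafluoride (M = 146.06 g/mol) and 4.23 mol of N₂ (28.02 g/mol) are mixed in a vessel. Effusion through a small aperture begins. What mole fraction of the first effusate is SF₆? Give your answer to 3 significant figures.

Effusion rate of each component ∝ n_i/√M_i (partial pressure × 1/√M).
Mole fraction of SF₆ in the effusate = (n_SF₆/√M_SF₆) / (n_SF₆/√M_SF₆ + n_N₂/√M_N₂)
= (3.00/√146.06) / (3.00/√146.06 + 4.23/√28.02) = 0.2482/(0.2482 + 0.7991) = 0.237.

0.237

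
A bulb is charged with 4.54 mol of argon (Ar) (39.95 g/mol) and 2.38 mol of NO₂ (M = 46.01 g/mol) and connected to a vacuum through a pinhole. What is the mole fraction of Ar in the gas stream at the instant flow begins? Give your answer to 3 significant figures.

Rate_i ∝ x_i/√M_i (Graham's law weighted by mole fraction), so the effusate composition follows n_i/√M_i.
So x_Ar in the escaping gas = (n_Ar/√M_Ar) / Σ(n_i/√M_i)
= (4.54/√39.95) / (4.54/√39.95 + 2.38/√46.01) = 0.7183/(0.7183 + 0.3509) = 0.672.

0.672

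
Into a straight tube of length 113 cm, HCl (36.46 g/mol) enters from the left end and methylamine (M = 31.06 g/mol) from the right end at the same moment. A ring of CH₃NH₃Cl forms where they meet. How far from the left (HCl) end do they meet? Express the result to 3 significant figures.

In equal time, each gas travels a distance ∝ its rate ∝ 1/√M, so d_HCl/d_CH₃NH₂ = √(M_CH₃NH₂/M_HCl) = √(31.06/36.46) = 0.9230.
With d_HCl + d_CH₃NH₂ = 113 cm, d_CH₃NH₂ = 113/(1 + 0.9230) = 58.76 cm.
d_HCl = 113 − 58.76 = 54.2 cm.

54.2 cm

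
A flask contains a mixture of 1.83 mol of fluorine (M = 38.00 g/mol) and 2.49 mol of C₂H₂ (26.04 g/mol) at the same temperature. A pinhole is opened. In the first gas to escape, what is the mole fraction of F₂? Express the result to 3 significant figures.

0.378

Rate_i ∝ x_i/√M_i (Graham's law weighted by mole fraction), so the effusate composition follows n_i/√M_i.
Mole fraction of F₂ in the effusate = (n_F₂/√M_F₂) / (n_F₂/√M_F₂ + n_C₂H₂/√M_C₂H₂)
= (1.83/√38.00) / (1.83/√38.00 + 2.49/√26.04) = 0.2969/(0.2969 + 0.4880) = 0.378.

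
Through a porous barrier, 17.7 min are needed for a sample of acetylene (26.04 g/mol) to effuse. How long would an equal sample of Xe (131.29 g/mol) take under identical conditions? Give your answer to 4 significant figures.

From Graham's law, t_Xe/t_C₂H₂ = √(M_Xe/M_C₂H₂) = √(131.29/26.04) = √5.042 = 2.245.
So the time for Xe is 17.7 × 2.245 = 39.74 min.

39.74 min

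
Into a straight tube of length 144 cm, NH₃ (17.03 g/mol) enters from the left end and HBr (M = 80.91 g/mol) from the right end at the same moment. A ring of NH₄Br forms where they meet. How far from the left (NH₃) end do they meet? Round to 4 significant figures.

Distances travelled in equal time are proportional to diffusion rates, so d_NH₃/d_HBr = √(M_HBr/M_NH₃) = √(80.91/17.03) = 2.180.
With d_NH₃ + d_HBr = 144 cm, d_HBr = 144/(1 + 2.180) = 45.29 cm.
d_NH₃ = 144 − 45.29 = 98.71 cm.

98.71 cm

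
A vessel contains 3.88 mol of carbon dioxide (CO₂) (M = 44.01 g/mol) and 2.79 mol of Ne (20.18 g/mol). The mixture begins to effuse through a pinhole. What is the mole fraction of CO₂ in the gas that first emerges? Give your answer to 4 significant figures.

Rate_i ∝ x_i/√M_i (Graham's law weighted by mole fraction), so the effusate composition follows n_i/√M_i.
x_CO₂(eff) = (n_CO₂/√M_CO₂) / (n_CO₂/√M_CO₂ + n_Ne/√M_Ne)
= (3.88/√44.01) / (3.88/√44.01 + 2.79/√20.18) = 0.5849/(0.5849 + 0.6211) = 0.4850.

0.4850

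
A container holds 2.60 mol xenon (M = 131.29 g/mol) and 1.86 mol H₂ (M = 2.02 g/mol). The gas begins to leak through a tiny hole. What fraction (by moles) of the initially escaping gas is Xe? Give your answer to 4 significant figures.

Rate_i ∝ x_i/√M_i (Graham's law weighted by mole fraction), so the effusate composition follows n_i/√M_i.
Mole fraction of Xe in the effusate = (n_Xe/√M_Xe) / (n_Xe/√M_Xe + n_H₂/√M_H₂)
= (2.60/√131.29) / (2.60/√131.29 + 1.86/√2.02) = 0.2269/(0.2269 + 1.309) = 0.1478.

0.1478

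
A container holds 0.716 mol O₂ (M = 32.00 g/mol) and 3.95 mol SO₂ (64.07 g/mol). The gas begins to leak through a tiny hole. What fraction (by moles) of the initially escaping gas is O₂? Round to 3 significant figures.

0.204

Rate_i ∝ x_i/√M_i (Graham's law weighted by mole fraction), so the effusate composition follows n_i/√M_i.
Mole fraction of O₂ in the effusate = (n_O₂/√M_O₂) / (n_O₂/√M_O₂ + n_SO₂/√M_SO₂)
= (0.716/√32.00) / (0.716/√32.00 + 3.95/√64.07) = 0.1266/(0.1266 + 0.4935) = 0.204.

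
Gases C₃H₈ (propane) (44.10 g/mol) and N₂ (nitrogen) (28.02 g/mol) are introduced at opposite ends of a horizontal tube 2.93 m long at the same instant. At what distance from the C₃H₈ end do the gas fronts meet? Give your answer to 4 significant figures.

In equal time, each gas travels a distance ∝ its rate ∝ 1/√M, so d_C₃H₈/d_N₂ = √(M_N₂/M_C₃H₈) = √(28.02/44.10) = 0.7971.
With d_C₃H₈ + d_N₂ = 2.93 m, d_N₂ = 2.93/(1 + 0.7971) = 1.630 m.
d_C₃H₈ = 2.93 − 1.630 = 1.300 m.

1.300 m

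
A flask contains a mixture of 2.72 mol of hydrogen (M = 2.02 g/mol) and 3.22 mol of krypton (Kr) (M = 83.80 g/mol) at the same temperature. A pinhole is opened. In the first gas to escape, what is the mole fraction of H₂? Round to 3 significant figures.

0.845

The effusion rate of species i is ∝ p_i/√M_i ∝ n_i/√M_i.
So x_H₂ in the escaping gas = (n_H₂/√M_H₂) / Σ(n_i/√M_i)
= (2.72/√2.02) / (2.72/√2.02 + 3.22/√83.80) = 1.914/(1.914 + 0.3517) = 0.845.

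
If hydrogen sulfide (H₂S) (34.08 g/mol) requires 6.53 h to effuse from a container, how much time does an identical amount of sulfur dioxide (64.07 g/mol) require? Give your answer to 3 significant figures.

Since effusion rate ∝ 1/√M, t_SO₂/t_H₂S = √(M_SO₂/M_H₂S) = √(64.07/34.08) = √1.880 = 1.371.
So the time for SO₂ is 6.53 × 1.371 = 8.95 h.

8.95 h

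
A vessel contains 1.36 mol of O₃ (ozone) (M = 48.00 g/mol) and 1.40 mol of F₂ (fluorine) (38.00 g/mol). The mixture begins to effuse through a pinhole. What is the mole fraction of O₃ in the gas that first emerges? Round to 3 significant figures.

The effusion rate of species i is ∝ p_i/√M_i ∝ n_i/√M_i.
Mole fraction of O₃ in the effusate = (n_O₃/√M_O₃) / (n_O₃/√M_O₃ + n_F₂/√M_F₂)
= (1.36/√48.00) / (1.36/√48.00 + 1.40/√38.00) = 0.1963/(0.1963 + 0.2271) = 0.464.

0.464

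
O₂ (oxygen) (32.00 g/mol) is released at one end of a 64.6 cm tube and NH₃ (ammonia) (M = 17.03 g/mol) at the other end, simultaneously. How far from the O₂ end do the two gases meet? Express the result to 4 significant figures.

In equal time, each gas travels a distance ∝ its rate ∝ 1/√M, so d_O₂/d_NH₃ = √(M_NH₃/M_O₂) = √(17.03/32.00) = 0.7295.
With d_O₂ + d_NH₃ = 64.6 cm, d_NH₃ = 64.6/(1 + 0.7295) = 37.35 cm.
d_O₂ = 64.6 − 37.35 = 27.25 cm.

27.25 cm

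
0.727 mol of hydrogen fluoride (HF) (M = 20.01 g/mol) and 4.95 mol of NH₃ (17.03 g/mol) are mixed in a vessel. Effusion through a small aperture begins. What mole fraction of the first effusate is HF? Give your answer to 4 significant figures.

0.1193

The effusion rate of species i is ∝ p_i/√M_i ∝ n_i/√M_i.
So x_HF in the escaping gas = (n_HF/√M_HF) / Σ(n_i/√M_i)
= (0.727/√20.01) / (0.727/√20.01 + 4.95/√17.03) = 0.1625/(0.1625 + 1.199) = 0.1193.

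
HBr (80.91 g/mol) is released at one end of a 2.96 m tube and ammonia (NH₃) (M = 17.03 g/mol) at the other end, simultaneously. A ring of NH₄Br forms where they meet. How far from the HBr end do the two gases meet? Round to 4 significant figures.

The fronts meet when d_HBr + d_NH₃ = L with d_HBr/d_NH₃ = √(M_NH₃/M_HBr) (Graham's law). Here √(M_NH₃/M_HBr) = √(17.03/80.91) = 0.4588.
With d_HBr + d_NH₃ = 2.96 m, d_NH₃ = 2.96/(1 + 0.4588) = 2.029 m.
d_HBr = 2.96 − 2.029 = 0.9309 m.

0.9309 m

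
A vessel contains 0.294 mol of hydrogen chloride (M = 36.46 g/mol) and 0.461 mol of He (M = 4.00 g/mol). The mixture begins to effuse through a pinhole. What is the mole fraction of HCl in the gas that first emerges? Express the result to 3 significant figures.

0.174

Rate_i ∝ x_i/√M_i (Graham's law weighted by mole fraction), so the effusate composition follows n_i/√M_i.
x_HCl(eff) = (n_HCl/√M_HCl) / (n_HCl/√M_HCl + n_He/√M_He)
= (0.294/√36.46) / (0.294/√36.46 + 0.461/√4.00) = 0.04869/(0.04869 + 0.2305) = 0.174.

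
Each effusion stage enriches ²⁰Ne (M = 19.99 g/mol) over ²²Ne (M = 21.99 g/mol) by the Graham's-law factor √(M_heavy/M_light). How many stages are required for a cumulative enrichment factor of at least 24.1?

67

With α = √(21.99/19.99) per stage, ln α = ½ ln(1.10005) = 0.04768.
Need α^N ≥ 24.1 ⇒ N ≥ ln(24.1) / ln α = 3.182 / 0.04768 = 66.74.
Rounding up, N = 67 stages.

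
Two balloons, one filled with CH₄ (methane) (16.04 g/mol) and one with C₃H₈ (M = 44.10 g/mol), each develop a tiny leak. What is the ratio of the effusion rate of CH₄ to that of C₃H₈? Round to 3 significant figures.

By Graham's law, rate_CH₄/rate_C₃H₈ = √(M_C₃H₈/M_CH₄) = √(44.10/16.04) = √2.749 = 1.66.

1.66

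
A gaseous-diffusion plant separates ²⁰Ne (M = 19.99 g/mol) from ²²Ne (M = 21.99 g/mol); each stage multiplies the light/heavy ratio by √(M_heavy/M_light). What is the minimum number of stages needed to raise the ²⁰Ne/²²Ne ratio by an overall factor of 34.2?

75

With α = √(21.99/19.99) per stage, ln α = ½ ln(1.10005) = 0.04768.
Need α^N ≥ 34.2 ⇒ N ≥ ln(34.2) / ln α = 3.532 / 0.04768 = 74.09.
Minimum whole number of stages: N = 75.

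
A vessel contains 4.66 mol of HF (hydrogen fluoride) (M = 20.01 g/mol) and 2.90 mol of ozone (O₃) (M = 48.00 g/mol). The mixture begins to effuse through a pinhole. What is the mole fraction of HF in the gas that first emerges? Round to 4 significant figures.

0.7134

Effusion rate of each component ∝ n_i/√M_i (partial pressure × 1/√M).
So x_HF in the escaping gas = (n_HF/√M_HF) / Σ(n_i/√M_i)
= (4.66/√20.01) / (4.66/√20.01 + 2.90/√48.00) = 1.042/(1.042 + 0.4186) = 0.7134.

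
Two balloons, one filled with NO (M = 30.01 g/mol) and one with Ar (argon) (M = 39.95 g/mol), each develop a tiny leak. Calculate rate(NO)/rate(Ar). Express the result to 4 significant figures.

By Graham's law, rate_NO/rate_Ar = √(M_Ar/M_NO) = √(39.95/30.01) = √1.331 = 1.154.

1.154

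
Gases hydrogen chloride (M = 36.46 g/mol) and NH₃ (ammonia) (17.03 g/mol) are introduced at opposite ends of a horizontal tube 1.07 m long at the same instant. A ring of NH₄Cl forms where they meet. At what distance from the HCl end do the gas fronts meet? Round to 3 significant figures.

0.434 m

Graham's law gives d_HCl/d_NH₃ = rate_HCl/rate_NH₃ = √(M_NH₃/M_HCl) = √(17.03/36.46) = 0.6834.
With d_HCl + d_NH₃ = 1.07 m, d_NH₃ = 1.07/(1 + 0.6834) = 0.6356 m.
d_HCl = 1.07 − 0.6356 = 0.434 m.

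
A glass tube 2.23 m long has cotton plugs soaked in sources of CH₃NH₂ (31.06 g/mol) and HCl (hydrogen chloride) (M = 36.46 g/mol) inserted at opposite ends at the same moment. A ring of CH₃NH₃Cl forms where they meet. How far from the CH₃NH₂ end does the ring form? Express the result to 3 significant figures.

1.16 m

The fronts meet when d_CH₃NH₂ + d_HCl = L with d_CH₃NH₂/d_HCl = √(M_HCl/M_CH₃NH₂) (Graham's law). Here √(M_HCl/M_CH₃NH₂) = √(36.46/31.06) = 1.083.
With d_CH₃NH₂ + d_HCl = 2.23 m, d_HCl = 2.23/(1 + 1.083) = 1.070 m.
d_CH₃NH₂ = 2.23 − 1.070 = 1.16 m.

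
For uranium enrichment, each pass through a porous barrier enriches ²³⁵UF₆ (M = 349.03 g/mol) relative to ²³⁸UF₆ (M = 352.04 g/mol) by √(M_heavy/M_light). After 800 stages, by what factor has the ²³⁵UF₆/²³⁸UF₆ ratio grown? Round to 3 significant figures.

31.0

Overall factor = α^800 with α = √(352.04/349.03), i.e. (352.04/349.03)^(800/2).
= 1.00862^400 = 31.0.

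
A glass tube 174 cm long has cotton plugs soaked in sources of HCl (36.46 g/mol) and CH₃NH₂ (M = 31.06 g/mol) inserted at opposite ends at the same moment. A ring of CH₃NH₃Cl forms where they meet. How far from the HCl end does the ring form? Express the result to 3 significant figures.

83.5 cm

The fronts meet when d_HCl + d_CH₃NH₂ = L with d_HCl/d_CH₃NH₂ = √(M_CH₃NH₂/M_HCl) (Graham's law). Here √(M_CH₃NH₂/M_HCl) = √(31.06/36.46) = 0.9230.
With d_HCl + d_CH₃NH₂ = 174 cm, d_CH₃NH₂ = 174/(1 + 0.9230) = 90.48 cm.
d_HCl = 174 − 90.48 = 83.5 cm.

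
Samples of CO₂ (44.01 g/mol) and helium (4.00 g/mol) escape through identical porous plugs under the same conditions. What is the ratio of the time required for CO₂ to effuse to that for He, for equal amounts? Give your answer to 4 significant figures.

3.317

Using Graham's law: t_CO₂/t_He = √(M_CO₂/M_He) = √(44.01/4.00) = √11.00 = 3.317.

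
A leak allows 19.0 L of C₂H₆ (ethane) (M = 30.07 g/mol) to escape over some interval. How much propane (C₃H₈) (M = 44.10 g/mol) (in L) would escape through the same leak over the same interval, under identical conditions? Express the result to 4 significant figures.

Graham's law gives rate_C₃H₈/rate_C₂H₆ = √(M_C₂H₆/M_C₃H₈) = √(30.07/44.10) = √0.6819 = 0.8257.
So the volume for C₃H₈ is 19.0 × 0.8257 = 15.69 L.

15.69 L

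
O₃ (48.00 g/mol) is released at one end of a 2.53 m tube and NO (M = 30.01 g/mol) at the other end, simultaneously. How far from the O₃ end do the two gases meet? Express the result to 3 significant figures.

1.12 m

Distances travelled in equal time are proportional to diffusion rates, so d_O₃/d_NO = √(M_NO/M_O₃) = √(30.01/48.00) = 0.7907.
With d_O₃ + d_NO = 2.53 m, d_NO = 2.53/(1 + 0.7907) = 1.413 m.
d_O₃ = 2.53 − 1.413 = 1.12 m.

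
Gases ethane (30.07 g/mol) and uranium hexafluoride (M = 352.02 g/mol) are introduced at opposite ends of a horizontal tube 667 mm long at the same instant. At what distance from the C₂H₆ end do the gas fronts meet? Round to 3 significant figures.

Graham's law gives d_C₂H₆/d_UF₆ = rate_C₂H₆/rate_UF₆ = √(M_UF₆/M_C₂H₆) = √(352.02/30.07) = 3.422.
With d_C₂H₆ + d_UF₆ = 667 mm, d_UF₆ = 667/(1 + 3.422) = 150.9 mm.
d_C₂H₆ = 667 − 150.9 = 516 mm.

516 mm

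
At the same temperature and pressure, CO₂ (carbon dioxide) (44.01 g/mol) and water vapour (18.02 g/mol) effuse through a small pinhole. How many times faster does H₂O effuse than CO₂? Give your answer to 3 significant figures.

1.56

Graham's law gives rate_H₂O/rate_CO₂ = √(M_CO₂/M_H₂O) = √(44.01/18.02) = √2.442 = 1.56.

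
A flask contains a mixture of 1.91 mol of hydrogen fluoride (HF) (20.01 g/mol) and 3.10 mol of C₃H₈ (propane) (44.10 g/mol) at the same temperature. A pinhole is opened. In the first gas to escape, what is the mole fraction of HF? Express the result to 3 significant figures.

0.478

The effusion rate of species i is ∝ p_i/√M_i ∝ n_i/√M_i.
So x_HF in the escaping gas = (n_HF/√M_HF) / Σ(n_i/√M_i)
= (1.91/√20.01) / (1.91/√20.01 + 3.10/√44.10) = 0.4270/(0.4270 + 0.4668) = 0.478.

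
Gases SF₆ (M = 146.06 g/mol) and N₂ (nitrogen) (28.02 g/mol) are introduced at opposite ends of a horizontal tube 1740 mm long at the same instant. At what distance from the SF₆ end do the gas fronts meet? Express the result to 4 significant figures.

Graham's law gives d_SF₆/d_N₂ = rate_SF₆/rate_N₂ = √(M_N₂/M_SF₆) = √(28.02/146.06) = 0.4380.
With d_SF₆ + d_N₂ = 1740 mm, d_N₂ = 1740/(1 + 0.4380) = 1210 mm.
d_SF₆ = 1740 − 1210 = 530.0 mm.

530.0 mm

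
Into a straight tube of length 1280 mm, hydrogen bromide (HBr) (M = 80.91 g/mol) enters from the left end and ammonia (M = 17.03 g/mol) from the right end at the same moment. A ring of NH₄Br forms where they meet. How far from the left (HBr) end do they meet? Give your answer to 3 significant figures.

403 mm

Distances travelled in equal time are proportional to diffusion rates, so d_HBr/d_NH₃ = √(M_NH₃/M_HBr) = √(17.03/80.91) = 0.4588.
With d_HBr + d_NH₃ = 1280 mm, d_NH₃ = 1280/(1 + 0.4588) = 877.4 mm.
d_HBr = 1280 − 877.4 = 403 mm.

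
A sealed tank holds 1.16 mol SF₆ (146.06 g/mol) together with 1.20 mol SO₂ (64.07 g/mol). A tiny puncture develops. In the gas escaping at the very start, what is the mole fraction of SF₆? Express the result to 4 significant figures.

Rate_i ∝ x_i/√M_i (Graham's law weighted by mole fraction), so the effusate composition follows n_i/√M_i.
Mole fraction of SF₆ in the effusate = (n_SF₆/√M_SF₆) / (n_SF₆/√M_SF₆ + n_SO₂/√M_SO₂)
= (1.16/√146.06) / (1.16/√146.06 + 1.20/√64.07) = 0.09598/(0.09598 + 0.1499) = 0.3903.

0.3903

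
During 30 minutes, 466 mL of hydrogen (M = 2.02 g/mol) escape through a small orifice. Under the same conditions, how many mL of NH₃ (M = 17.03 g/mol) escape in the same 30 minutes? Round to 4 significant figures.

160.5 mL

Using Graham's law: rate_NH₃/rate_H₂ = √(M_H₂/M_NH₃) = √(2.02/17.03) = √0.1186 = 0.3444.
So the volume for NH₃ is 466 × 0.3444 = 160.5 mL.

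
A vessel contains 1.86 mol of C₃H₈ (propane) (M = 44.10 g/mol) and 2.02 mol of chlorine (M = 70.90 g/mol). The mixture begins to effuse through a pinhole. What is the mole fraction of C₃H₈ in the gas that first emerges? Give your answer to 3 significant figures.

0.539

Each component's effusion rate ∝ (its partial pressure)·(1/√M) ∝ n_i/√M_i.
Mole fraction of C₃H₈ in the effusate = (n_C₃H₈/√M_C₃H₈) / (n_C₃H₈/√M_C₃H₈ + n_Cl₂/√M_Cl₂)
= (1.86/√44.10) / (1.86/√44.10 + 2.02/√70.90) = 0.2801/(0.2801 + 0.2399) = 0.539.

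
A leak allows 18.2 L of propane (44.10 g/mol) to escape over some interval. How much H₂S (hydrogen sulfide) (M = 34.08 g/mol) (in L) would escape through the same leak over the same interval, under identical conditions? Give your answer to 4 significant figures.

Graham's law gives rate_H₂S/rate_C₃H₈ = √(M_C₃H₈/M_H₂S) = √(44.10/34.08) = √1.294 = 1.138.
So the volume for H₂S is 18.2 × 1.138 = 20.70 L.

20.70 L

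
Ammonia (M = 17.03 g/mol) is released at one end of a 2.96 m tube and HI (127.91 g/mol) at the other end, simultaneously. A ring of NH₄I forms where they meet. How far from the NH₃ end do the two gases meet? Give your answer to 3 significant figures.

In equal time, each gas travels a distance ∝ its rate ∝ 1/√M, so d_NH₃/d_HI = √(M_HI/M_NH₃) = √(127.91/17.03) = 2.741.
With d_NH₃ + d_HI = 2.96 m, d_HI = 2.96/(1 + 2.741) = 0.7913 m.
d_NH₃ = 2.96 − 0.7913 = 2.17 m.

2.17 m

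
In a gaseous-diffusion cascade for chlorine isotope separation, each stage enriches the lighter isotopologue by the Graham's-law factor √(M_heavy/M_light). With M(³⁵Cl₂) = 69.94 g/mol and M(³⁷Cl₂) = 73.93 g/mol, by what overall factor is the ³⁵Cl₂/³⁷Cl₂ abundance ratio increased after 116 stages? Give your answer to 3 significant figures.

After 116 stages the ratio has grown by (√(73.93/69.94))^116 = (73.93/69.94)^(116/2).
= 1.05705^58 = 25.0.

25.0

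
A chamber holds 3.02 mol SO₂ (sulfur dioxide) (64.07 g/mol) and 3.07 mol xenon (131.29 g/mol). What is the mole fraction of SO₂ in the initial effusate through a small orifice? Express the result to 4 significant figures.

Each component's effusion rate ∝ (its partial pressure)·(1/√M) ∝ n_i/√M_i.
x_SO₂(eff) = (n_SO₂/√M_SO₂) / (n_SO₂/√M_SO₂ + n_Xe/√M_Xe)
= (3.02/√64.07) / (3.02/√64.07 + 3.07/√131.29) = 0.3773/(0.3773 + 0.2679) = 0.5847.

0.5847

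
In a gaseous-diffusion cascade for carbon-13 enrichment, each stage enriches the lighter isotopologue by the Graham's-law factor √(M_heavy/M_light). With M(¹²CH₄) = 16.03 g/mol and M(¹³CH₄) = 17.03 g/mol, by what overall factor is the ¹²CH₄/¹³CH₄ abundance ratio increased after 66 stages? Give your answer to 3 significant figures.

7.37

The single-stage factor is √(M_heavy/M_light), so 66 stages give [√(17.03/16.03)]^66 = (17.03/16.03)^(66/2).
= 1.06238^33 = 7.37.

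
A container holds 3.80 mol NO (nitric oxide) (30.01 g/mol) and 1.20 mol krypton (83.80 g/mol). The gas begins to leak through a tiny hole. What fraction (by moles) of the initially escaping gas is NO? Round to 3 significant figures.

The effusion rate of species i is ∝ p_i/√M_i ∝ n_i/√M_i.
x_NO(eff) = (n_NO/√M_NO) / (n_NO/√M_NO + n_Kr/√M_Kr)
= (3.80/√30.01) / (3.80/√30.01 + 1.20/√83.80) = 0.6937/(0.6937 + 0.1311) = 0.841.

0.841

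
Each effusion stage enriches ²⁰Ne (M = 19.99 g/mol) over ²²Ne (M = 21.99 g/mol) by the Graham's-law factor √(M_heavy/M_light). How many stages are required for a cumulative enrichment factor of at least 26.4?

69

With α = √(21.99/19.99) per stage, ln α = ½ ln(1.10005) = 0.04768.
Need α^N ≥ 26.4 ⇒ N ≥ ln(26.4) / ln α = 3.273 / 0.04768 = 68.66.
Minimum whole number of stages: N = 69.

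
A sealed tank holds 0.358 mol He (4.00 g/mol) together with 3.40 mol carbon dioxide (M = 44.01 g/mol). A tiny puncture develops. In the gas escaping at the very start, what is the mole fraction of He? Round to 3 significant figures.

Rate_i ∝ x_i/√M_i (Graham's law weighted by mole fraction), so the effusate composition follows n_i/√M_i.
Mole fraction of He in the effusate = (n_He/√M_He) / (n_He/√M_He + n_CO₂/√M_CO₂)
= (0.358/√4.00) / (0.358/√4.00 + 3.40/√44.01) = 0.1790/(0.1790 + 0.5125) = 0.259.

0.259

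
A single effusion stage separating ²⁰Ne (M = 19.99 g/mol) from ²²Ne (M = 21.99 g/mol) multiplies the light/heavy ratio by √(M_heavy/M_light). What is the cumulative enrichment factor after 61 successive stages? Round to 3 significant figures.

After 61 stages the ratio has grown by (√(21.99/19.99))^61 = (21.99/19.99)^(61/2).
= 1.10005^(61/2) = 18.3.

18.3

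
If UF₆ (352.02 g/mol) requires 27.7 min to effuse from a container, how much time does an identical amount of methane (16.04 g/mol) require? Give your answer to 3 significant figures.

5.91 min

By Graham's law, t_CH₄/t_UF₆ = √(M_CH₄/M_UF₆) = √(16.04/352.02) = √0.04557 = 0.2135.
So the time for CH₄ is 27.7 × 0.2135 = 5.91 min.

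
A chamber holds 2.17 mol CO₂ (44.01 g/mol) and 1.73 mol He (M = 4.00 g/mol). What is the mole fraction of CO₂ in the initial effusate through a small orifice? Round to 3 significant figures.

Rate_i ∝ x_i/√M_i (Graham's law weighted by mole fraction), so the effusate composition follows n_i/√M_i.
Mole fraction of CO₂ in the effusate = (n_CO₂/√M_CO₂) / (n_CO₂/√M_CO₂ + n_He/√M_He)
= (2.17/√44.01) / (2.17/√44.01 + 1.73/√4.00) = 0.3271/(0.3271 + 0.8650) = 0.274.

0.274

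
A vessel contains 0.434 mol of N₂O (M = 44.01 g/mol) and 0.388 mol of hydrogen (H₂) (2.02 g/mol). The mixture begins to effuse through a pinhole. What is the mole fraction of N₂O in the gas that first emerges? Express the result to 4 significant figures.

0.1933

Rate_i ∝ x_i/√M_i (Graham's law weighted by mole fraction), so the effusate composition follows n_i/√M_i.
So x_N₂O in the escaping gas = (n_N₂O/√M_N₂O) / Σ(n_i/√M_i)
= (0.434/√44.01) / (0.434/√44.01 + 0.388/√2.02) = 0.06542/(0.06542 + 0.2730) = 0.1933.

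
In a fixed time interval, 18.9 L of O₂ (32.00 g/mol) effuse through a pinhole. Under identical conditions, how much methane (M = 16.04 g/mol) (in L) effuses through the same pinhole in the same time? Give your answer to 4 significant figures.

26.70 L

Graham's law gives rate_CH₄/rate_O₂ = √(M_O₂/M_CH₄) = √(32.00/16.04) = √1.995 = 1.412.
So the volume for CH₄ is 18.9 × 1.412 = 26.70 L.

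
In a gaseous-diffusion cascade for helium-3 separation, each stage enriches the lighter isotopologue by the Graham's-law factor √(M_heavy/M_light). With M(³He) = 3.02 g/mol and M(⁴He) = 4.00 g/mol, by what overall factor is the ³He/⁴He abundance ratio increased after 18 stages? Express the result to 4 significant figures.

After 18 stages the ratio has grown by (√(4.00/3.02))^18 = (4.00/3.02)^(18/2).
= 1.32450^9 = 12.55.

12.55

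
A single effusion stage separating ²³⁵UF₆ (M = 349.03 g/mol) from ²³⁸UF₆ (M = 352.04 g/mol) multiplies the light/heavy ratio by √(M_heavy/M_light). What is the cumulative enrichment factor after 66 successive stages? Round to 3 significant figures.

1.33

Overall factor = α^66 with α = √(352.04/349.03), i.e. (352.04/349.03)^(66/2).
= 1.00862^33 = 1.33.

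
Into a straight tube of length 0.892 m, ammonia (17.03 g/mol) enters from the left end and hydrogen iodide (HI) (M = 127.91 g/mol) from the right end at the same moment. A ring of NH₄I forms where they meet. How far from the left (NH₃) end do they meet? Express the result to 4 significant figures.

Distances travelled in equal time are proportional to diffusion rates, so d_NH₃/d_HI = √(M_HI/M_NH₃) = √(127.91/17.03) = 2.741.
With d_NH₃ + d_HI = 0.892 m, d_HI = 0.892/(1 + 2.741) = 0.2385 m.
d_NH₃ = 0.892 − 0.2385 = 0.6535 m.

0.6535 m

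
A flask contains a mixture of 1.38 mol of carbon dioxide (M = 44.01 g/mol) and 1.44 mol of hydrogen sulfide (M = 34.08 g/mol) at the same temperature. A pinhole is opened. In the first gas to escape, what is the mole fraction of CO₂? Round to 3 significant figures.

Rate_i ∝ x_i/√M_i (Graham's law weighted by mole fraction), so the effusate composition follows n_i/√M_i.
x_CO₂(eff) = (n_CO₂/√M_CO₂) / (n_CO₂/√M_CO₂ + n_H₂S/√M_H₂S)
= (1.38/√44.01) / (1.38/√44.01 + 1.44/√34.08) = 0.2080/(0.2080 + 0.2467) = 0.457.

0.457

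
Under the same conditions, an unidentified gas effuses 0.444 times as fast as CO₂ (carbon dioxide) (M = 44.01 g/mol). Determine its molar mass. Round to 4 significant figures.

Using Graham's law: rate_X/rate_CO₂ = √(M_CO₂/M_X).
0.444 = √(44.01/M_X)
M_X = 44.01 / 0.444² = 44.01 / 0.1971 = 223.2 g/mol

223.2 g/mol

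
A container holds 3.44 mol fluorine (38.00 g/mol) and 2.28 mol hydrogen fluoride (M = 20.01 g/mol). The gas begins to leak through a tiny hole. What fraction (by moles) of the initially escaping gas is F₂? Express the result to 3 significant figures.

0.523

Effusion rate of each component ∝ n_i/√M_i (partial pressure × 1/√M).
Mole fraction of F₂ in the effusate = (n_F₂/√M_F₂) / (n_F₂/√M_F₂ + n_HF/√M_HF)
= (3.44/√38.00) / (3.44/√38.00 + 2.28/√20.01) = 0.5580/(0.5580 + 0.5097) = 0.523.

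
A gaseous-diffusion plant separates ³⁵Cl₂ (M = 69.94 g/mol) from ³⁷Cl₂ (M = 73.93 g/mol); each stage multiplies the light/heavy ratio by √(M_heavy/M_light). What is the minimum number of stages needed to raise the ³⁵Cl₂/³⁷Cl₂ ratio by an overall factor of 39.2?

133

Per stage α = (73.93/69.94)^(1/2) = 1.05705^0.5, giving ln α = 0.02774.
Need α^N ≥ 39.2 ⇒ N ≥ ln(39.2) / ln α = 3.669 / 0.02774 = 132.25.
So at least 133 stages are needed.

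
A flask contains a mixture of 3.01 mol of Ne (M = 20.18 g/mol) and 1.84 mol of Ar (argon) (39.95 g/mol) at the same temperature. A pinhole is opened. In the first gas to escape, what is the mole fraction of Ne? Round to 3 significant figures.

0.697

The effusion rate of species i is ∝ p_i/√M_i ∝ n_i/√M_i.
So x_Ne in the escaping gas = (n_Ne/√M_Ne) / Σ(n_i/√M_i)
= (3.01/√20.18) / (3.01/√20.18 + 1.84/√39.95) = 0.6700/(0.6700 + 0.2911) = 0.697.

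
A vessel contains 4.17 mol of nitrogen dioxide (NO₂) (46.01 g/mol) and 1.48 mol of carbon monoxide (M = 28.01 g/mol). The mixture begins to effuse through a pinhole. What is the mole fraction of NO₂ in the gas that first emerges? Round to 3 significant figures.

The effusion rate of species i is ∝ p_i/√M_i ∝ n_i/√M_i.
x_NO₂(eff) = (n_NO₂/√M_NO₂) / (n_NO₂/√M_NO₂ + n_CO/√M_CO)
= (4.17/√46.01) / (4.17/√46.01 + 1.48/√28.01) = 0.6148/(0.6148 + 0.2796) = 0.687.

0.687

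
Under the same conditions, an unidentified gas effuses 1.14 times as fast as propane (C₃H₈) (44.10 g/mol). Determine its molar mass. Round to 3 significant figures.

33.9 g/mol

From Graham's law, rate_X/rate_C₃H₈ = √(M_C₃H₈/M_X).
1.14 = √(44.10/M_X)
M_X = 44.10 / 1.14² = 44.10 / 1.300 = 33.9 g/mol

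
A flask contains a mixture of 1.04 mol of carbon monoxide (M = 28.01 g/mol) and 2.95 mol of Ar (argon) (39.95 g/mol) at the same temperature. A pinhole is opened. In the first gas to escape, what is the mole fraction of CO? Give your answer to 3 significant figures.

Each component's effusion rate ∝ (its partial pressure)·(1/√M) ∝ n_i/√M_i.
Mole fraction of CO in the effusate = (n_CO/√M_CO) / (n_CO/√M_CO + n_Ar/√M_Ar)
= (1.04/√28.01) / (1.04/√28.01 + 2.95/√39.95) = 0.1965/(0.1965 + 0.4667) = 0.296.

0.296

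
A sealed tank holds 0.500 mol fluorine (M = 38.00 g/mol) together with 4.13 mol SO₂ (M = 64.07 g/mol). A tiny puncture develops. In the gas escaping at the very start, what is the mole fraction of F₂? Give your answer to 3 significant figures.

0.136

Rate_i ∝ x_i/√M_i (Graham's law weighted by mole fraction), so the effusate composition follows n_i/√M_i.
Mole fraction of F₂ in the effusate = (n_F₂/√M_F₂) / (n_F₂/√M_F₂ + n_SO₂/√M_SO₂)
= (0.500/√38.00) / (0.500/√38.00 + 4.13/√64.07) = 0.08111/(0.08111 + 0.5160) = 0.136.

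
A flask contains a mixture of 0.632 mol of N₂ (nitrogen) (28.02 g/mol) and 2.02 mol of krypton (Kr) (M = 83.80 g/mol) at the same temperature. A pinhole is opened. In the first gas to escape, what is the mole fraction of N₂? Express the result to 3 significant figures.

0.351

Rate_i ∝ x_i/√M_i (Graham's law weighted by mole fraction), so the effusate composition follows n_i/√M_i.
So x_N₂ in the escaping gas = (n_N₂/√M_N₂) / Σ(n_i/√M_i)
= (0.632/√28.02) / (0.632/√28.02 + 2.02/√83.80) = 0.1194/(0.1194 + 0.2207) = 0.351.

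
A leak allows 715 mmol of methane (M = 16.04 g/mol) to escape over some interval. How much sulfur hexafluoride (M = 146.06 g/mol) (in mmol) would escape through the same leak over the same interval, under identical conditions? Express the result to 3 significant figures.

Graham's law gives rate_SF₆/rate_CH₄ = √(M_CH₄/M_SF₆) = √(16.04/146.06) = √0.1098 = 0.3314.
So the amount for SF₆ is 715 × 0.3314 = 237 mmol.

237 mmol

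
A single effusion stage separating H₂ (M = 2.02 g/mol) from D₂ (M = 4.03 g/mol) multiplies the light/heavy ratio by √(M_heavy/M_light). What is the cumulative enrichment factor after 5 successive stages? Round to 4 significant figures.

5.622

Each stage multiplies the ratio by α = √(4.03/2.02), so after 5 stages the overall factor is α^5 = (4.03/2.02)^(5/2).
= 1.99505^(5/2) = 5.622.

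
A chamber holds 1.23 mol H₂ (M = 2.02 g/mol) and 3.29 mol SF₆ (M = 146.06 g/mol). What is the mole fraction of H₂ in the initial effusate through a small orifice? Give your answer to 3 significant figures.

0.761

The effusion rate of species i is ∝ p_i/√M_i ∝ n_i/√M_i.
So x_H₂ in the escaping gas = (n_H₂/√M_H₂) / Σ(n_i/√M_i)
= (1.23/√2.02) / (1.23/√2.02 + 3.29/√146.06) = 0.8654/(0.8654 + 0.2722) = 0.761.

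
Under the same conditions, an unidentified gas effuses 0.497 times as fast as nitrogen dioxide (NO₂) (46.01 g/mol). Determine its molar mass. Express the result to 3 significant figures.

By Graham's law, rate_X/rate_NO₂ = √(M_NO₂/M_X).
0.497 = √(46.01/M_X)
M_X = 46.01 / 0.497² = 46.01 / 0.2470 = 186 g/mol

186 g/mol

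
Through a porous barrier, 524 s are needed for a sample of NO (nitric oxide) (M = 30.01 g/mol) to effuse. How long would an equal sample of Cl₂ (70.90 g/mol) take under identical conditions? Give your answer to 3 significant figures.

Using Graham's law: t_Cl₂/t_NO = √(M_Cl₂/M_NO) = √(70.90/30.01) = √2.363 = 1.537.
So the time for Cl₂ is 524 × 1.537 = 805 s.

805 s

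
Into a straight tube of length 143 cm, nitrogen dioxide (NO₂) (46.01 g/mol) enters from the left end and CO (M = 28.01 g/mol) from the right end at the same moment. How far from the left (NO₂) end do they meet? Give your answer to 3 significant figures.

In equal time, each gas travels a distance ∝ its rate ∝ 1/√M, so d_NO₂/d_CO = √(M_CO/M_NO₂) = √(28.01/46.01) = 0.7802.
With d_NO₂ + d_CO = 143 cm, d_CO = 143/(1 + 0.7802) = 80.33 cm.
d_NO₂ = 143 − 80.33 = 62.7 cm.

62.7 cm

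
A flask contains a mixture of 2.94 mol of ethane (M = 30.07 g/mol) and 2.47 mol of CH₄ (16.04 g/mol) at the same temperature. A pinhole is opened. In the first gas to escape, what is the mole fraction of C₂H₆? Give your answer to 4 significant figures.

Effusion rate of each component ∝ n_i/√M_i (partial pressure × 1/√M).
So x_C₂H₆ in the escaping gas = (n_C₂H₆/√M_C₂H₆) / Σ(n_i/√M_i)
= (2.94/√30.07) / (2.94/√30.07 + 2.47/√16.04) = 0.5361/(0.5361 + 0.6167) = 0.4650.

0.4650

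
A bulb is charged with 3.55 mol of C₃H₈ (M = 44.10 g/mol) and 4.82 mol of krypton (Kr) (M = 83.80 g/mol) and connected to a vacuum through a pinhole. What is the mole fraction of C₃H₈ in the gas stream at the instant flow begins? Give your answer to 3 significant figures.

Each component's effusion rate ∝ (its partial pressure)·(1/√M) ∝ n_i/√M_i.
Mole fraction of C₃H₈ in the effusate = (n_C₃H₈/√M_C₃H₈) / (n_C₃H₈/√M_C₃H₈ + n_Kr/√M_Kr)
= (3.55/√44.10) / (3.55/√44.10 + 4.82/√83.80) = 0.5346/(0.5346 + 0.5265) = 0.504.

0.504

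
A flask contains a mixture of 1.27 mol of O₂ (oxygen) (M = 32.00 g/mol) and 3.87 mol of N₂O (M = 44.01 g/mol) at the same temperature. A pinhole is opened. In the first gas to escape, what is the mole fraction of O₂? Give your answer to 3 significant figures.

0.278

Rate_i ∝ x_i/√M_i (Graham's law weighted by mole fraction), so the effusate composition follows n_i/√M_i.
Mole fraction of O₂ in the effusate = (n_O₂/√M_O₂) / (n_O₂/√M_O₂ + n_N₂O/√M_N₂O)
= (1.27/√32.00) / (1.27/√32.00 + 3.87/√44.01) = 0.2245/(0.2245 + 0.5834) = 0.278.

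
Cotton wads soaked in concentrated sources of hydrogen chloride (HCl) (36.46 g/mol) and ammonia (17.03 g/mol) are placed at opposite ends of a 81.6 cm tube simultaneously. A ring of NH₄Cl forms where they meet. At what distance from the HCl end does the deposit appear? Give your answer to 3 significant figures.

33.1 cm

The fronts meet when d_HCl + d_NH₃ = L with d_HCl/d_NH₃ = √(M_NH₃/M_HCl) (Graham's law). Here √(M_NH₃/M_HCl) = √(17.03/36.46) = 0.6834.
With d_HCl + d_NH₃ = 81.6 cm, d_NH₃ = 81.6/(1 + 0.6834) = 48.47 cm.
d_HCl = 81.6 − 48.47 = 33.1 cm.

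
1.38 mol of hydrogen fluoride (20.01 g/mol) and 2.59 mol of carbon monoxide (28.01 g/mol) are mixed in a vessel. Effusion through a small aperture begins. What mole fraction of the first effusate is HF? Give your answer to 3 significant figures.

Each component's effusion rate ∝ (its partial pressure)·(1/√M) ∝ n_i/√M_i.
Mole fraction of HF in the effusate = (n_HF/√M_HF) / (n_HF/√M_HF + n_CO/√M_CO)
= (1.38/√20.01) / (1.38/√20.01 + 2.59/√28.01) = 0.3085/(0.3085 + 0.4894) = 0.387.

0.387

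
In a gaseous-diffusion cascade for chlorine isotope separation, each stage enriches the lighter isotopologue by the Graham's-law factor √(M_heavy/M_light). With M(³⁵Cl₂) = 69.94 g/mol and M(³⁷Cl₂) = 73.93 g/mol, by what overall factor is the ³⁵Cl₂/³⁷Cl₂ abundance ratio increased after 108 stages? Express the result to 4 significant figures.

20.00

The single-stage factor is √(M_heavy/M_light), so 108 stages give [√(73.93/69.94)]^108 = (73.93/69.94)^(108/2).
= 1.05705^54 = 20.00.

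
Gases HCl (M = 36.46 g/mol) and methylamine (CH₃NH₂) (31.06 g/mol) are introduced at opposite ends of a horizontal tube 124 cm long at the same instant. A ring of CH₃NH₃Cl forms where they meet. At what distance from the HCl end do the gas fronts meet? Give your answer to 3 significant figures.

59.5 cm

Distances travelled in equal time are proportional to diffusion rates, so d_HCl/d_CH₃NH₂ = √(M_CH₃NH₂/M_HCl) = √(31.06/36.46) = 0.9230.
With d_HCl + d_CH₃NH₂ = 124 cm, d_CH₃NH₂ = 124/(1 + 0.9230) = 64.48 cm.
d_HCl = 124 − 64.48 = 59.5 cm.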